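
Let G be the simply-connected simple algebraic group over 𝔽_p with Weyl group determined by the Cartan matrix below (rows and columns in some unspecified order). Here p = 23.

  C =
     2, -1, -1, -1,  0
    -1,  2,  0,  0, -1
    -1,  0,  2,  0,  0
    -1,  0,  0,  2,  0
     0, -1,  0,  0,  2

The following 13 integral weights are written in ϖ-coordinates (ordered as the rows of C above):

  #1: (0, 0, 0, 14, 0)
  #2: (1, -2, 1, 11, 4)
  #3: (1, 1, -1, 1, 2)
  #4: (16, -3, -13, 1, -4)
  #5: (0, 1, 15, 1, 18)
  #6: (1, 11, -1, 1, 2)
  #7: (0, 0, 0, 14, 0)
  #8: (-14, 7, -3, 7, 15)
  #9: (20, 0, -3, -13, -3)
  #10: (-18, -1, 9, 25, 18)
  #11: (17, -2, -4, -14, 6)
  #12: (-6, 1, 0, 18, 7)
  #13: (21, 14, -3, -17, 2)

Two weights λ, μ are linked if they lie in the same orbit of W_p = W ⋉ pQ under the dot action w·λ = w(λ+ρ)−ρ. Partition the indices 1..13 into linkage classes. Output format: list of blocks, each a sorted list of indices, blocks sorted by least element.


Dynkin diagram of C (from the 8 off-diagonal −1 entries): D_5.

Alcove-folded reps (p=23, 13 weights, presented ϖ-order):

  1: (1, 1, 1, 15, 1) · 2: (1, 1, 2, 12, 4) · 3: (2, 2, 0, 2, 3) · 4: (0, 3, 12, 2, 2) · 5: (1, 1, 1, 15, 1) · 6: (2, 2, 0, 2, 3) · 7: (1, 1, 1, 15, 1) · 8: (2, 4, 1, 5, 4) · 9: (1, 1, 2, 12, 4) · 10: (2, 2, 0, 2, 3) · 11: (1, 1, 2, 12, 4) · 12: (1, 1, 2, 12, 4) · 13: (1, 1, 2, 12, 4)

Linkage partition of the 13 weights (5 classes, p=23):

[[1, 5, 7], [2, 9, 11, 12, 13], [3, 6, 10], [4], [8]]


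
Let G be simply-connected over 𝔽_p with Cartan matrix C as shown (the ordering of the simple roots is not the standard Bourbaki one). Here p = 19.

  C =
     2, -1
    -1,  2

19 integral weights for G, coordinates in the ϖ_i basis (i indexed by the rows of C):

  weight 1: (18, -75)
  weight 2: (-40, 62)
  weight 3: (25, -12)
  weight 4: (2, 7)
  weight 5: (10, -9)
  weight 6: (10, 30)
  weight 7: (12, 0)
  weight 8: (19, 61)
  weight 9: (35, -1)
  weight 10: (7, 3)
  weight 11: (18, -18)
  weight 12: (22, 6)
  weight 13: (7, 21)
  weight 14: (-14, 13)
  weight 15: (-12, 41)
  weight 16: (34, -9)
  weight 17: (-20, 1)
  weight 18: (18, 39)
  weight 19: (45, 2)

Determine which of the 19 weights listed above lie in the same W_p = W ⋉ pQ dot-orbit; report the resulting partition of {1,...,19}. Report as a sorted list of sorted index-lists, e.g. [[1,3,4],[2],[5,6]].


A_2 Cartan matrix, 2 simple roots permuted; ρ=(1,1).

W_19-reps of the 19 weights in Ā_19 (same 2-coord order as C):

  λ_1+ρ ↦ (2, 17);  λ_2+ρ ↦ (13, 1);  λ_3+ρ ↦ (8, 4);  λ_4+ρ ↦ (3, 8);  λ_5+ρ ↦ (3, 8);  λ_6+ρ ↦ (8, 4);  λ_7+ρ ↦ (13, 1);  λ_8+ρ ↦ (13, 1);  λ_9+ρ ↦ (2, 17);  λ_10+ρ ↦ (8, 4);  λ_11+ρ ↦ (2, 17);  λ_12+ρ ↦ (8, 4);  λ_13+ρ ↦ (3, 8);  λ_14+ρ ↦ (13, 1);  λ_15+ρ ↦ (8, 4);  λ_16+ρ ↦ (3, 8);  λ_17+ρ ↦ (2, 17);  λ_18+ρ ↦ (2, 17);  λ_19+ρ ↦ (3, 8)

Grouping the 19 weights by Ā_19-representative: 4 linkage classes.

[[1, 9, 11, 17, 18], [2, 7, 8, 14], [3, 6, 10, 12, 15], [4, 5, 13, 16, 19]]


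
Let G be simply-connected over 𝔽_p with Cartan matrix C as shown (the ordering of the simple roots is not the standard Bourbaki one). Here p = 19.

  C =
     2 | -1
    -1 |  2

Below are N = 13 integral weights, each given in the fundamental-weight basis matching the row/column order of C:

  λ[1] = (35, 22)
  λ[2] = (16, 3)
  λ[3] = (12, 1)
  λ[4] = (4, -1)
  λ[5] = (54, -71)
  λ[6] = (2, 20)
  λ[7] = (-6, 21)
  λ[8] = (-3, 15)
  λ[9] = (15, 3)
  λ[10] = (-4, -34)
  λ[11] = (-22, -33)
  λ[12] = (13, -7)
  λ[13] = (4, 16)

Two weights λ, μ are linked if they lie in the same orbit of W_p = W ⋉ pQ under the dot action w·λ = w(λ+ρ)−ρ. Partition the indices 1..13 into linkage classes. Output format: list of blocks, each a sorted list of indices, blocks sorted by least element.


Dynkin diagram of C (from the 2 off-diagonal −1 entries): A_2.

Ā_19 reps of the 13 weights (A_2, coords as presented):

  λ_1 → (15, 2);  λ_2 → (15, 2);  λ_3 → (13, 2);  λ_4 → (5, 0);  λ_5 → (13, 2);  λ_6 → (2, 14);  λ_7 → (2, 14);  λ_8 → (2, 14);  λ_9 → (15, 3);  λ_10 → (2, 14);  λ_11 → (13, 2);  λ_12 → (8, 6);  λ_13 → (2, 14)

Grouping the 13 weights by Ā_19-representative: 6 linkage classes.

[[1, 2], [3, 5, 11], [4], [6, 7, 8, 10, 13], [9], [12]]


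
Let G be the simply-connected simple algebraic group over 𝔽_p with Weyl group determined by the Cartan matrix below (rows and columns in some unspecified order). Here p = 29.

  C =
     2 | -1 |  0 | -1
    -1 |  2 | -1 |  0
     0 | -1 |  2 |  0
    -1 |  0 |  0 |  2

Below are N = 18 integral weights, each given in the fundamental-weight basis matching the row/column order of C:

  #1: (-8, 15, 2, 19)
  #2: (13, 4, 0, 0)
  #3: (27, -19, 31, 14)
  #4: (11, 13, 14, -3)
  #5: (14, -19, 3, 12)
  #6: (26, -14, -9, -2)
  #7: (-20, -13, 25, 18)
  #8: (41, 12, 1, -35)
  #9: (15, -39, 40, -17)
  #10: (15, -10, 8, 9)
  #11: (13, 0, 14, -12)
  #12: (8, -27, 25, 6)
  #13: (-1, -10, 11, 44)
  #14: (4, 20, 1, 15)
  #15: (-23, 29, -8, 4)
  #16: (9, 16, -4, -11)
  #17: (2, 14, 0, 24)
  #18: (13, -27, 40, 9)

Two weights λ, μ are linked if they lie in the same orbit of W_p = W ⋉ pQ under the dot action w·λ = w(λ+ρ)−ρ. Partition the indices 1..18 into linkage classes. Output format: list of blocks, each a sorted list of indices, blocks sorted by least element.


Root system A_4: the 4×4 matrix C matches after relabeling.

λ_j+ρ reflected into Ā_29 (⟨·,θ^∨⟩≤29); 4-tuples as given:

  1: (7, 9, 0, 10);  2: (14, 5, 1, 1);  3: (3, 1, 14, 10);  4: (0, 14, 3, 10);  5: (3, 1, 14, 10);  6: (5, 8, 13, 1);  7: (0, 14, 3, 10);  8: (5, 8, 13, 1);  9: (7, 9, 0, 10);  10: (7, 9, 0, 10);  11: (3, 1, 14, 10);  12: (7, 9, 0, 10);  13: (7, 9, 0, 10);  14: (5, 8, 13, 1);  15: (5, 1, 6, 16);  16: (0, 14, 3, 10);  17: (3, 1, 14, 10);  18: (0, 14, 3, 10)

Partition of {1..18} into 6 W_29-dot-orbits:

[[1, 9, 10, 12, 13], [2], [3, 5, 11, 17], [4, 7, 16, 18], [6, 8, 14], [15]]


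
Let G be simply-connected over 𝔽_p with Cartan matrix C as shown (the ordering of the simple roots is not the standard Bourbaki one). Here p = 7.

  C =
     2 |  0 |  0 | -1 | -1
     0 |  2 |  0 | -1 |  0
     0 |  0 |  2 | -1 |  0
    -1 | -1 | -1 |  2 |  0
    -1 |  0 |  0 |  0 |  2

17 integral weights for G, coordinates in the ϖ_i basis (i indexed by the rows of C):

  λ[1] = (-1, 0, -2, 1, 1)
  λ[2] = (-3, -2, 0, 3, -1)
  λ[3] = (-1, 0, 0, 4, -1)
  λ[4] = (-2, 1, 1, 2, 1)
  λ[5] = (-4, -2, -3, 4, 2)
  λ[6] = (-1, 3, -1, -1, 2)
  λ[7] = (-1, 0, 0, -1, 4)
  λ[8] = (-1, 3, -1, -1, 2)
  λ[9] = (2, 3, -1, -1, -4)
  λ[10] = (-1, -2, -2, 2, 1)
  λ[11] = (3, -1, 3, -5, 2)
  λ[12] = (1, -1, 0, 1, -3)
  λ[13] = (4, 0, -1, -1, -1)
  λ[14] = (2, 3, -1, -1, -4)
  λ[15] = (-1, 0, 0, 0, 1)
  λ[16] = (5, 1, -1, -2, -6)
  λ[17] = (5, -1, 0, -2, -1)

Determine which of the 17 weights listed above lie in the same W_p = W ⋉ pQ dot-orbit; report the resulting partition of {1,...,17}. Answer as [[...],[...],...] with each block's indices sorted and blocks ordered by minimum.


C ↔ D_5 under row/col permutation; |W(D_5)| = 1920.

W_7-reps of the 17 weights in Ā_7 (same 5-coord order as C):

  [1] (0, 1, 1, 1, 2)
  [2] (0, 1, 1, 1, 2)
  [3] (0, 1, 1, 0, 5)
  [4] (0, 1, 1, 1, 2)
  [5] (2, 0, 1, 1, 0)
  [6] (0, 4, 0, 0, 3)
  [7] (0, 1, 1, 0, 5)
  [8] (0, 4, 0, 0, 3)
  [9] (0, 4, 0, 0, 3)
  [10] (0, 1, 1, 1, 2)
  [11] (0, 4, 0, 0, 3)
  [12] (0, 0, 1, 2, 2)
  [13] (1, 1, 0, 0, 0)
  [14] (0, 4, 0, 0, 3)
  [15] (0, 1, 1, 1, 2)
  [16] (0, 1, 1, 0, 5)
  [17] (1, 1, 0, 0, 0)

Grouping the 17 weights by Ā_7-representative: 6 linkage classes.

[[1, 2, 4, 10, 15], [3, 7, 16], [5], [6, 8, 9, 11, 14], [12], [13, 17]]


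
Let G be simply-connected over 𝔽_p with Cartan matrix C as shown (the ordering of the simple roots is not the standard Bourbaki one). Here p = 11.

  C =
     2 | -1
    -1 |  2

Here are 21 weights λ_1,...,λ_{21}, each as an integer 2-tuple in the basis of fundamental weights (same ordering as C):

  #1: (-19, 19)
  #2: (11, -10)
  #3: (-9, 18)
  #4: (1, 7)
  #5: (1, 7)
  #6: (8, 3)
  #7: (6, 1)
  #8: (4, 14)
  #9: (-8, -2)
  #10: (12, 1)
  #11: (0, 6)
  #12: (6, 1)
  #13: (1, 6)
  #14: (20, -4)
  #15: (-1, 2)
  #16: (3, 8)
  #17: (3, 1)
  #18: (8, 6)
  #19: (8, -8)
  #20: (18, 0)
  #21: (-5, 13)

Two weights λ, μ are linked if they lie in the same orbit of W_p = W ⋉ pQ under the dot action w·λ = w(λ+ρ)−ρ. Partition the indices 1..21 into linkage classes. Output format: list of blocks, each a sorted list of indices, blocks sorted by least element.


Root system A_2: the 2×2 matrix C matches after relabeling.

Each λ_j+ρ reduced to Ā_11; 2-tuples below use C's row order:

  λ_1+ρ ↦ (2, 7);  λ_2+ρ ↦ (2, 8);  λ_3+ρ ↦ (0, 3);  λ_4+ρ ↦ (2, 8);  λ_5+ρ ↦ (2, 8);  λ_6+ρ ↦ (7, 2);  λ_7+ρ ↦ (7, 2);  λ_8+ρ ↦ (4, 2);  λ_9+ρ ↦ (1, 7);  λ_10+ρ ↦ (7, 2);  λ_11+ρ ↦ (1, 7);  λ_12+ρ ↦ (7, 2);  λ_13+ρ ↦ (2, 7);  λ_14+ρ ↦ (1, 7);  λ_15+ρ ↦ (0, 3);  λ_16+ρ ↦ (2, 7);  λ_17+ρ ↦ (4, 2);  λ_18+ρ ↦ (4, 2);  λ_19+ρ ↦ (2, 7);  λ_20+ρ ↦ (2, 8);  λ_21+ρ ↦ (1, 7)

Grouping the 21 weights by Ā_11-representative: 6 linkage classes.

[[1, 13, 16, 19], [2, 4, 5, 20], [3, 15], [6, 7, 10, 12], [8, 17, 18], [9, 11, 14, 21]]


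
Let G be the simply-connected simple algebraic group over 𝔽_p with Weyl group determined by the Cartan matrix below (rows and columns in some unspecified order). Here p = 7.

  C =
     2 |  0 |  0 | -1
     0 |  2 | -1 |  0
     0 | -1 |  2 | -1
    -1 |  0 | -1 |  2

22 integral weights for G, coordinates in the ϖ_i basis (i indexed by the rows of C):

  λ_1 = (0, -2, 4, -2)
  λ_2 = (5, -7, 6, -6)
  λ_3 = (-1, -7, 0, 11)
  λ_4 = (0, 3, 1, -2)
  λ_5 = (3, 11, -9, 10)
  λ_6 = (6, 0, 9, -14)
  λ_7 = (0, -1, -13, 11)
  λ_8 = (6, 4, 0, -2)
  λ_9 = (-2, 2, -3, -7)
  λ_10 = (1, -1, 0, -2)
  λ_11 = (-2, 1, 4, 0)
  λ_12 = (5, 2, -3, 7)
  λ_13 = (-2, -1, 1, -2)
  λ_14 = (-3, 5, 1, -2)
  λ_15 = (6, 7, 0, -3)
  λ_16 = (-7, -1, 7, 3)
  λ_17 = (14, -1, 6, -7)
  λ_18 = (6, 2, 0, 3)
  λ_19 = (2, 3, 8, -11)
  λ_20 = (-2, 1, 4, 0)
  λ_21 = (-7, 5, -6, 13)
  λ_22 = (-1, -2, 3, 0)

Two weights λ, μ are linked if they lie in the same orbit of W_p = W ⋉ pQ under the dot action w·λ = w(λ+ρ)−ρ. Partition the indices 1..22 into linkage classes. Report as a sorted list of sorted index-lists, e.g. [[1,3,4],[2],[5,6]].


Type A_4, rank 4, |W|=120; reorder rows/cols to standard.

W_7-reps of the 22 weights in Ā_7 (same 4-coord order as C):

  λ_1+ρ ↦ (0, 1, 3, 1) · λ_2+ρ ↦ (0, 1, 4, 1) · λ_3+ρ ↦ (1, 0, 0, 1) · λ_4+ρ ↦ (0, 4, 1, 1) · λ_5+ρ ↦ (0, 1, 3, 1) · λ_6+ρ ↦ (0, 1, 3, 1) · λ_7+ρ ↦ (0, 1, 5, 0) · λ_8+ρ ↦ (1, 0, 0, 1) · λ_9+ρ ↦ (0, 1, 4, 1) · λ_10+ρ ↦ (1, 0, 0, 1) · λ_11+ρ ↦ (0, 1, 5, 0) · λ_12+ρ ↦ (0, 1, 4, 1) · λ_13+ρ ↦ (1, 0, 0, 1) · λ_14+ρ ↦ (0, 4, 1, 1) · λ_15+ρ ↦ (1, 0, 0, 1) · λ_16+ρ ↦ (0, 4, 1, 1) · λ_17+ρ ↦ (0, 1, 5, 0) · λ_18+ρ ↦ (0, 1, 3, 1) · λ_19+ρ ↦ (1, 1, 2, 0) · λ_20+ρ ↦ (0, 1, 5, 0) · λ_21+ρ ↦ (0, 4, 1, 1) · λ_22+ρ ↦ (0, 1, 3, 1)

Partition of {1..22} into 6 W_7-dot-orbits:

[[1, 5, 6, 18, 22], [2, 9, 12], [3, 8, 10, 13, 15], [4, 14, 16, 21], [7, 11, 17, 20], [19]]


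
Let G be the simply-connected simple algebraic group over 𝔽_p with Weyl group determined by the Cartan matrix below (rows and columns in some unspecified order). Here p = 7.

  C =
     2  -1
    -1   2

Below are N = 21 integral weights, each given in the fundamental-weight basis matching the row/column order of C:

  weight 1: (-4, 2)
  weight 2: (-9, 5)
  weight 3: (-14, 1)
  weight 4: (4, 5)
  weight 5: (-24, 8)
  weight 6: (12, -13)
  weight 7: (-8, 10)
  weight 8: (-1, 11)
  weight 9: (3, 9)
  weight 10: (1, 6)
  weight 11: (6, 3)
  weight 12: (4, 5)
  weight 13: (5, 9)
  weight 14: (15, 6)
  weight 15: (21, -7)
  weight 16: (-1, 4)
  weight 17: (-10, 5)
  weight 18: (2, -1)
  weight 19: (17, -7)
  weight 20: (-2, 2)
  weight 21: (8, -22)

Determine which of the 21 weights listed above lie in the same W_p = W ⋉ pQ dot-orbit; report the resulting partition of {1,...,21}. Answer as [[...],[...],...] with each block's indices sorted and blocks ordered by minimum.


Dynkin diagram of C (from the 2 off-diagonal −1 entries): A_2.

Folding the 21 weights λ_j+ρ into Ā_7 (reps in the given 2-coord order):

  λ_1+ρ ↦ (3, 0)
  λ_2+ρ ↦ (5, 1)
  λ_3+ρ ↦ (4, 1)
  λ_4+ρ ↦ (1, 2)
  λ_5+ρ ↦ (0, 5)
  λ_6+ρ ↦ (5, 1)
  λ_7+ρ ↦ (3, 0)
  λ_8+ρ ↦ (5, 2)
  λ_9+ρ ↦ (3, 0)
  λ_10+ρ ↦ (0, 5)
  λ_11+ρ ↦ (3, 0)
  λ_12+ρ ↦ (1, 2)
  λ_13+ρ ↦ (1, 2)
  λ_14+ρ ↦ (5, 2)
  λ_15+ρ ↦ (5, 1)
  λ_16+ρ ↦ (0, 5)
  λ_17+ρ ↦ (4, 1)
  λ_18+ρ ↦ (3, 0)
  λ_19+ρ ↦ (4, 1)
  λ_20+ρ ↦ (1, 2)
  λ_21+ρ ↦ (5, 2)

6 distinct reps among the 21 weights ⇒ 6 W_7-linkage classes:

[[1, 7, 9, 11, 18], [2, 6, 15], [3, 17, 19], [4, 12, 13, 20], [5, 10, 16], [8, 14, 21]]


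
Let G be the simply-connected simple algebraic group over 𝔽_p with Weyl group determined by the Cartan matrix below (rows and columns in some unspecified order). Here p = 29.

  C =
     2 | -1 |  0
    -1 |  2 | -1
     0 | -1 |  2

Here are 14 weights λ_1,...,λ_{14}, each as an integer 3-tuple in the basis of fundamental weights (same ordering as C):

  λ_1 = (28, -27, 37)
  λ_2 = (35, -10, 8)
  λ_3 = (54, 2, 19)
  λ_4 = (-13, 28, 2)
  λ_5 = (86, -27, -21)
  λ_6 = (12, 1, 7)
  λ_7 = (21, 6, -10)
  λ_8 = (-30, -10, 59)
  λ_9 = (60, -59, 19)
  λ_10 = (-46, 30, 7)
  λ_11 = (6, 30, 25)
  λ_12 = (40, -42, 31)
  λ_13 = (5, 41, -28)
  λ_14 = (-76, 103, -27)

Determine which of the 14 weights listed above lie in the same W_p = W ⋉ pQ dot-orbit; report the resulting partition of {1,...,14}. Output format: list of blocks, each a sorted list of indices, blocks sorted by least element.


Dynkin diagram of C (from the 4 off-diagonal −1 entries): A_3.

Each λ_j+ρ reduced to Ā_29; 3-tuples below use C's row order:

    λ_1+ρ ↦ (9, 17, 0)
    λ_2+ρ ↦ (20, 2, 7)
    λ_3+ρ ↦ (20, 6, 3)
    λ_4+ρ ↦ (9, 17, 0)
    λ_5+ρ ↦ (9, 17, 0)
    λ_6+ρ ↦ (13, 2, 8)
    λ_7+ρ ↦ (20, 2, 7)
    λ_8+ρ ↦ (20, 2, 7)
    λ_9+ρ ↦ (20, 6, 3)
    λ_10+ρ ↦ (13, 2, 8)
    λ_11+ρ ↦ (20, 6, 1)
    λ_12+ρ ↦ (9, 17, 0)
    λ_13+ρ ↦ (13, 2, 8)
    λ_14+ρ ↦ (9, 17, 0)

5 distinct reps among the 14 weights ⇒ 5 W_29-linkage classes:

[[1, 4, 5, 12, 14], [2, 7, 8], [3, 9], [6, 10, 13], [11]]


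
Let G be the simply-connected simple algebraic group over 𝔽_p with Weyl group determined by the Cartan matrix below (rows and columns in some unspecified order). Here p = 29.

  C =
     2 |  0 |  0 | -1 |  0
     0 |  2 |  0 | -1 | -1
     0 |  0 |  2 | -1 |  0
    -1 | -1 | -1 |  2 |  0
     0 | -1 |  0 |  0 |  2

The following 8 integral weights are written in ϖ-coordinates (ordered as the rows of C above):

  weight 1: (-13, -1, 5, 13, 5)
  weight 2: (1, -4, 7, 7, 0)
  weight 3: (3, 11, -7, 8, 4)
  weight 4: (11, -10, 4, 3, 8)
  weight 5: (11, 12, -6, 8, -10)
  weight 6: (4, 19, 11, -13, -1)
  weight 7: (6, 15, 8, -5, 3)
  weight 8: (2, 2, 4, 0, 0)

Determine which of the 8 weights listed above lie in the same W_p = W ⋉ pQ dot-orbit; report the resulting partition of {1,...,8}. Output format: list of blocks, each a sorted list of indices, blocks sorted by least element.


D_5 Cartan matrix, 5 simple roots permuted; ρ=(1,1,1,1,1).

Ā_29 reps of the 8 weights (D_5, coords as presented):

  [1] (12, 0, 6, 2, 6);  [2] (2, 1, 8, 5, 2);  [3] (3, 3, 5, 1, 1);  [4] (7, 4, 0, 5, 0);  [5] (7, 4, 0, 5, 0);  [6] (7, 4, 0, 5, 0);  [7] (3, 3, 5, 1, 1);  [8] (3, 3, 5, 1, 1)

Linkage partition of the 8 weights (4 classes, p=29):

[[1], [2], [3, 7, 8], [4, 5, 6]]


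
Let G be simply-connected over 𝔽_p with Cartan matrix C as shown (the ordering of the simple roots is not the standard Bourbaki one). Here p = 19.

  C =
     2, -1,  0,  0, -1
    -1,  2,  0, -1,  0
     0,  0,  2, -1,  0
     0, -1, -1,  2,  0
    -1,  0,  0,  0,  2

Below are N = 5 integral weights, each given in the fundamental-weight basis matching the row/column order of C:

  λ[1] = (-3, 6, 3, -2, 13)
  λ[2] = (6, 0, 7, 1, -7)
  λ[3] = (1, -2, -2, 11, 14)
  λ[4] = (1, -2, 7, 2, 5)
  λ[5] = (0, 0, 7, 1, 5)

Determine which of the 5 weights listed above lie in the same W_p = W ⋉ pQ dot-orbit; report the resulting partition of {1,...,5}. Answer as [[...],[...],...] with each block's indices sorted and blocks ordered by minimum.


Dynkin diagram of C (from the 8 off-diagonal −1 entries): A_5.

Alcove-folded reps (p=19, 5 weights, presented ϖ-order):

    λ_1+ρ ↦ (2, 4, 0, 1, 9)
    λ_2+ρ ↦ (1, 1, 8, 2, 6)
    λ_3+ρ ↦ (1, 1, 8, 2, 6)
    λ_4+ρ ↦ (1, 1, 8, 2, 6)
    λ_5+ρ ↦ (1, 1, 8, 2, 6)

Partition of {1..5} into 2 W_19-dot-orbits:

[[1], [2, 3, 4, 5]]


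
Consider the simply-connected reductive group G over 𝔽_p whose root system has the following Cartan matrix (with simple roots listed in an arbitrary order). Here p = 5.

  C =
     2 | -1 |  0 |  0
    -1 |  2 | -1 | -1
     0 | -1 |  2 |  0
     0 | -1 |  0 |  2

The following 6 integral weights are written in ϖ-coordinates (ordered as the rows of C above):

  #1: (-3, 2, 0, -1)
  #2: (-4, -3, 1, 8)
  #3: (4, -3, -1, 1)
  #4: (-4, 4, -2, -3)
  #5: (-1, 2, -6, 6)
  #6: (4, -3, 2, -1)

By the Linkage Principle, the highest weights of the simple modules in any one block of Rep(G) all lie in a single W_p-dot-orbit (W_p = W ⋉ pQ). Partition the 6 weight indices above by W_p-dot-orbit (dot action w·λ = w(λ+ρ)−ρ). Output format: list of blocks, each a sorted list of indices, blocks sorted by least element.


C ↔ D_4 under row/col permutation; |W(D_4)| = 192.

Each λ_j+ρ reduced to Ā_5; 4-tuples below use C's row order:

  1: (2, 1, 1, 0);  2: (2, 1, 1, 0);  3: (3, 0, 2, 0);  4: (2, 1, 0, 1);  5: (3, 0, 2, 0);  6: (2, 1, 0, 1)

3 distinct reps among the 6 weights ⇒ 3 W_5-linkage classes:

[[1, 2], [3, 5], [4, 6]]


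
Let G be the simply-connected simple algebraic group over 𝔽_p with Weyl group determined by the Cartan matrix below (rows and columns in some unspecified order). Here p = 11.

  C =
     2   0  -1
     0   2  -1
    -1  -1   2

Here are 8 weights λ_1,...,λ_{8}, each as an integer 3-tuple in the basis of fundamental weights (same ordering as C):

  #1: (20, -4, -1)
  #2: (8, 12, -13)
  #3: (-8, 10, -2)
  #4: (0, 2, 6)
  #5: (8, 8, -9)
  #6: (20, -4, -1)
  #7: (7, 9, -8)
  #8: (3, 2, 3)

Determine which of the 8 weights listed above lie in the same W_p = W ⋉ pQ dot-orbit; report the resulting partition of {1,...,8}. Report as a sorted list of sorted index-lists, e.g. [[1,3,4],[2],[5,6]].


Root system A_3: the 3×3 matrix C matches after relabeling.

λ_j+ρ reflected into Ā_11 (⟨·,θ^∨⟩≤11); 3-tuples as given:

  λ_1 → (1, 3, 7);  λ_2 → (1, 1, 8);  λ_3 → (1, 3, 7);  λ_4 → (1, 3, 7);  λ_5 → (1, 1, 8);  λ_6 → (1, 3, 7);  λ_7 → (1, 3, 7);  λ_8 → (4, 3, 4)

Linkage partition of the 8 weights (3 classes, p=11):

[[1, 3, 4, 6, 7], [2, 5], [8]]


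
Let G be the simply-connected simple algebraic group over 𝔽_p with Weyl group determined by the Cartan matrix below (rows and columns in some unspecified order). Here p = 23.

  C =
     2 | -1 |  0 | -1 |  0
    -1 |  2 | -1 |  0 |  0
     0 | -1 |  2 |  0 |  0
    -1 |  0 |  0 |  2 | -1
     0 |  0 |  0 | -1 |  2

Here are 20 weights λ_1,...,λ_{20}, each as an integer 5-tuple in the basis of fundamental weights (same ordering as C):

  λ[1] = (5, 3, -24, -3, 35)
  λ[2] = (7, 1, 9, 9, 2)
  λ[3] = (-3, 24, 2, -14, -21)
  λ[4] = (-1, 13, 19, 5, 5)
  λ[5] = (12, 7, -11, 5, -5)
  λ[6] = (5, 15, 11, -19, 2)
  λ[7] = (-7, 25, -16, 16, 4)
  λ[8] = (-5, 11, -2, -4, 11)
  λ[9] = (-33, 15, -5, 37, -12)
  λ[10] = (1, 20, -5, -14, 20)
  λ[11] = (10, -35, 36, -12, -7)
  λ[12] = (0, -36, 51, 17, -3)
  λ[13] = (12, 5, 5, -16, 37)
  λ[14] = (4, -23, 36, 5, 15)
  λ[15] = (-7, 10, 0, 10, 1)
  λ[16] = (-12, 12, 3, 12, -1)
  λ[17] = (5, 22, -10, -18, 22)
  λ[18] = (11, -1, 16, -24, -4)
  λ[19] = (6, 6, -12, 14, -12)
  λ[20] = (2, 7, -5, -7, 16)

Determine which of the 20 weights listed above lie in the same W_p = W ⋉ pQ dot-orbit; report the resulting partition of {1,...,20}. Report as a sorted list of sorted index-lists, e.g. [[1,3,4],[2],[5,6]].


Root system A_5: the 5×5 matrix C matches after relabeling.

Each λ_j+ρ reduced to Ā_23; 5-tuples below use C's row order:

  1: (11, 2, 4, 2, 0);  2: (8, 2, 0, 3, 7);  3: (8, 2, 0, 3, 7);  4: (11, 0, 3, 0, 6);  5: (11, 2, 4, 2, 0);  6: (3, 4, 1, 4, 5);  7: (3, 1, 4, 3, 11);  8: (3, 4, 1, 4, 5);  9: (3, 4, 1, 4, 5);  10: (11, 2, 4, 2, 0);  11: (11, 0, 3, 0, 6);  12: (6, 5, 1, 5, 2);  13: (11, 2, 4, 2, 0);  14: (3, 1, 4, 3, 11);  15: (6, 5, 1, 5, 2);  16: (11, 2, 4, 2, 0);  17: (11, 0, 3, 0, 6);  18: (11, 0, 3, 0, 6);  19: (3, 4, 1, 4, 5);  20: (3, 1, 4, 3, 11)

These 20 weights hit 6 W_23-dot-orbits; sizes (5, 2, 4, 4, 3, 2):

[[1, 5, 10, 13, 16], [2, 3], [4, 11, 17, 18], [6, 8, 9, 19], [7, 14, 20], [12, 15]]


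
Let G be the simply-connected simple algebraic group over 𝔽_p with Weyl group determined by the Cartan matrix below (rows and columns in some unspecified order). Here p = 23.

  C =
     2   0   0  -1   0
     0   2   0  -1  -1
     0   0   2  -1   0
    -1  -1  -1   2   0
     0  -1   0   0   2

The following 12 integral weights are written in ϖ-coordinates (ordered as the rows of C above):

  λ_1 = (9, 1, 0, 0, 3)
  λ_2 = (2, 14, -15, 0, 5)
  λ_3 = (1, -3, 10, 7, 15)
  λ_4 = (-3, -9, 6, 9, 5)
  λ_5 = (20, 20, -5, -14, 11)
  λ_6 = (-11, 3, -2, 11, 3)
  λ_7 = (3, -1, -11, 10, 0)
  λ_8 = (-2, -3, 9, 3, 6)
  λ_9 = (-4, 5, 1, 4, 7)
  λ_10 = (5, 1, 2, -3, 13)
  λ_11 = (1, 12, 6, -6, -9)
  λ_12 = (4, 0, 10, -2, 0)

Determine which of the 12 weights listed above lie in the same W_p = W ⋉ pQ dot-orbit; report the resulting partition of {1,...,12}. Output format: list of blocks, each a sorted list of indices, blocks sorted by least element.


Cartan matrix: type D_5 (|W|=1920); un-permuting the 5 rows.

Ā_23 reps of the 12 weights (D_5, coords as presented):

    1: (10, 2, 1, 1, 4)
    2: (10, 2, 1, 1, 4)
    3: (10, 2, 1, 1, 4)
    4: (2, 6, 7, 0, 2)
    5: (10, 2, 1, 1, 4)
    6: (10, 2, 1, 1, 4)
    7: (4, 0, 10, 1, 1)
    8: (1, 2, 10, 1, 5)
    9: (3, 0, 2, 2, 8)
    10: (4, 0, 1, 2, 14)
    11: (3, 0, 2, 2, 8)
    12: (4, 0, 10, 1, 1)

These 12 weights hit 6 W_23-dot-orbits; sizes (5, 1, 2, 1, 2, 1):

[[1, 2, 3, 5, 6], [4], [7, 12], [8], [9, 11], [10]]


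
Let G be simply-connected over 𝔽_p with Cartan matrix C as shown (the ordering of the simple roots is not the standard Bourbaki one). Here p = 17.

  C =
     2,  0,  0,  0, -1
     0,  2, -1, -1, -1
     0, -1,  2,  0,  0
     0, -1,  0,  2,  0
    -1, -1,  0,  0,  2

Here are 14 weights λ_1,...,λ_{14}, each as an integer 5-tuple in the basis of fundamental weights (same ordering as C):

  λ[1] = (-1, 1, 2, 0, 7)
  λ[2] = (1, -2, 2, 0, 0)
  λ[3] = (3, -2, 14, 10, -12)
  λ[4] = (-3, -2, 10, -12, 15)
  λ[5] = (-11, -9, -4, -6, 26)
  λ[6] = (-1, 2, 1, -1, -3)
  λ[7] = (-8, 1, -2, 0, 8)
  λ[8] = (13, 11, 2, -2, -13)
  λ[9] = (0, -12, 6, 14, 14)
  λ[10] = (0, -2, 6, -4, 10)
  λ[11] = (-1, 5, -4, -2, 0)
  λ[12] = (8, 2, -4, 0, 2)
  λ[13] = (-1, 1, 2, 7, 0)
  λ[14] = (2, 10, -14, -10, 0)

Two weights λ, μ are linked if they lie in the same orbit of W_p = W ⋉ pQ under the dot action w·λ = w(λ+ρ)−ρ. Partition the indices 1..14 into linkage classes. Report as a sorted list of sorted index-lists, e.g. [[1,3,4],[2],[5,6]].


Root system D_5: the 5×5 matrix C matches after relabeling.

Ā_17 reps of the 14 weights (D_5, coords as presented):

    λ_1 → (0, 2, 3, 1, 1)
    λ_2 → (2, 1, 2, 0, 0)
    λ_3 → (0, 2, 3, 1, 1)
    λ_4 → (7, 1, 1, 1, 2)
    λ_5 → (0, 2, 3, 1, 1)
    λ_6 → (2, 1, 2, 0, 0)
    λ_7 → (7, 1, 1, 1, 2)
    λ_8 → (2, 1, 2, 0, 0)
    λ_9 → (7, 1, 1, 1, 2)
    λ_10 → (0, 2, 3, 1, 1)
    λ_11 → (0, 2, 3, 1, 1)
    λ_12 → (9, 0, 3, 1, 1)
    λ_13 → (0, 2, 3, 8, 1)
    λ_14 → (7, 1, 1, 1, 2)

Grouping the 14 weights by Ā_17-representative: 5 linkage classes.

[[1, 3, 5, 10, 11], [2, 6, 8], [4, 7, 9, 14], [12], [13]]


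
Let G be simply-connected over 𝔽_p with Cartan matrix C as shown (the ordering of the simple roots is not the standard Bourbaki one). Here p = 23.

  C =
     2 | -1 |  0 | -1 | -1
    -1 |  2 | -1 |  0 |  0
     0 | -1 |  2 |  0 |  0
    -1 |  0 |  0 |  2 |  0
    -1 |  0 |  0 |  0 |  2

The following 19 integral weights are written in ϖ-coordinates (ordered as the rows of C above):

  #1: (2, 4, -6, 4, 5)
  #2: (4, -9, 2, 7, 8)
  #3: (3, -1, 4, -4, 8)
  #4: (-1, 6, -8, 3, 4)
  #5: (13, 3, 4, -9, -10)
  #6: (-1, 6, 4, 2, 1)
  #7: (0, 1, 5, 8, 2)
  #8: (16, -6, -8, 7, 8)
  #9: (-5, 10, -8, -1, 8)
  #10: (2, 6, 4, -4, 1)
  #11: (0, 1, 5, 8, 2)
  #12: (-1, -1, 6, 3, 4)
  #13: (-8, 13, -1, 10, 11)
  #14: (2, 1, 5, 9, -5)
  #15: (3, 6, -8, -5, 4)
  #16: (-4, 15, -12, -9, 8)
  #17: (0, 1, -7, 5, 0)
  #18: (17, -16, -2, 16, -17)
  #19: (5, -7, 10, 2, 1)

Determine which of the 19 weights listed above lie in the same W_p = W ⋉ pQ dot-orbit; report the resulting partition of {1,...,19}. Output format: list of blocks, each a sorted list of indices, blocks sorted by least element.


Dynkin diagram of C (from the 8 off-diagonal −1 entries): D_5.

W_23-reps of the 19 weights in Ā_23 (same 5-coord order as C):

  λ_1+ρ ↦ (3, 0, 5, 5, 6) · λ_2+ρ ↦ (3, 0, 5, 5, 6) · λ_3+ρ ↦ (1, 0, 5, 3, 9) · λ_4+ρ ↦ (0, 0, 7, 4, 5) · λ_5+ρ ↦ (3, 0, 5, 5, 6) · λ_6+ρ ↦ (0, 6, 5, 3, 2) · λ_7+ρ ↦ (1, 1, 6, 9, 3) · λ_8+ρ ↦ (0, 6, 5, 3, 2) · λ_9+ρ ↦ (0, 0, 7, 4, 5) · λ_10+ρ ↦ (0, 6, 5, 3, 2) · λ_11+ρ ↦ (1, 1, 6, 9, 3) · λ_12+ρ ↦ (0, 0, 7, 4, 5) · λ_13+ρ ↦ (0, 0, 7, 4, 5) · λ_14+ρ ↦ (1, 1, 6, 9, 3) · λ_15+ρ ↦ (0, 0, 7, 4, 5) · λ_16+ρ ↦ (0, 6, 5, 3, 2) · λ_17+ρ ↦ (1, 1, 2, 3, 2) · λ_18+ρ ↦ (1, 1, 2, 3, 2) · λ_19+ρ ↦ (0, 6, 5, 3, 2)

These 19 weights hit 6 W_23-dot-orbits; sizes (3, 1, 5, 5, 3, 2):

[[1, 2, 5], [3], [4, 9, 12, 13, 15], [6, 8, 10, 16, 19], [7, 11, 14], [17, 18]]


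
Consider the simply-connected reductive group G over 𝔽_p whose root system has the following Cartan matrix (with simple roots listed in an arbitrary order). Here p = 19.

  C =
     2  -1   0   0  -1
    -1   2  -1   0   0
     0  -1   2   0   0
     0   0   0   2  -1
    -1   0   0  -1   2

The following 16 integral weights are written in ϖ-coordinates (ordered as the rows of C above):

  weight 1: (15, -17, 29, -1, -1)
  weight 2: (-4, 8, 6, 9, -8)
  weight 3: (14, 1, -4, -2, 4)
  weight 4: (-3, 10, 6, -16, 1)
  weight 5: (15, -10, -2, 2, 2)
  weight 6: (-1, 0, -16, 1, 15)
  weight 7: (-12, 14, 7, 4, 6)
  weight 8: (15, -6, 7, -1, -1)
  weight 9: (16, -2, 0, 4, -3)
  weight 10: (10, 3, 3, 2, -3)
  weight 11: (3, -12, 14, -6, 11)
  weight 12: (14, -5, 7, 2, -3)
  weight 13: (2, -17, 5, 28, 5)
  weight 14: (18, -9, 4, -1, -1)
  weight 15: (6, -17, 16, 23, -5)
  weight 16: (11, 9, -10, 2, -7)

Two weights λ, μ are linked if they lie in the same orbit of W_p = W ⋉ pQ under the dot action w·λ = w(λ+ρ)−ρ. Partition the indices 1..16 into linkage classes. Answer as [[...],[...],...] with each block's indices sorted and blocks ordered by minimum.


Root system A_5: the 5×5 matrix C matches after relabeling.

λ_j+ρ reflected into Ā_19 (⟨·,θ^∨⟩≤19); 5-tuples as given:

  λ_1+ρ ↦ (11, 5, 3, 0, 0) · λ_2+ρ ↦ (6, 1, 6, 0, 3) · λ_3+ρ ↦ (14, 0, 1, 2, 2) · λ_4+ρ ↦ (9, 4, 3, 0, 2) · λ_5+ρ ↦ (6, 1, 6, 0, 3) · λ_6+ρ ↦ (14, 0, 1, 2, 2) · λ_7+ρ ↦ (7, 4, 3, 4, 0) · λ_8+ρ ↦ (11, 5, 3, 0, 0) · λ_9+ρ ↦ (14, 0, 1, 2, 2) · λ_10+ρ ↦ (9, 4, 3, 0, 2) · λ_11+ρ ↦ (7, 4, 3, 4, 0) · λ_12+ρ ↦ (9, 4, 3, 0, 2) · λ_13+ρ ↦ (6, 1, 6, 0, 3) · λ_14+ρ ↦ (11, 5, 3, 0, 0) · λ_15+ρ ↦ (1, 4, 3, 2, 8) · λ_16+ρ ↦ (6, 1, 6, 0, 3)

Partition of {1..16} into 6 W_19-dot-orbits:

[[1, 8, 14], [2, 5, 13, 16], [3, 6, 9], [4, 10, 12], [7, 11], [15]]


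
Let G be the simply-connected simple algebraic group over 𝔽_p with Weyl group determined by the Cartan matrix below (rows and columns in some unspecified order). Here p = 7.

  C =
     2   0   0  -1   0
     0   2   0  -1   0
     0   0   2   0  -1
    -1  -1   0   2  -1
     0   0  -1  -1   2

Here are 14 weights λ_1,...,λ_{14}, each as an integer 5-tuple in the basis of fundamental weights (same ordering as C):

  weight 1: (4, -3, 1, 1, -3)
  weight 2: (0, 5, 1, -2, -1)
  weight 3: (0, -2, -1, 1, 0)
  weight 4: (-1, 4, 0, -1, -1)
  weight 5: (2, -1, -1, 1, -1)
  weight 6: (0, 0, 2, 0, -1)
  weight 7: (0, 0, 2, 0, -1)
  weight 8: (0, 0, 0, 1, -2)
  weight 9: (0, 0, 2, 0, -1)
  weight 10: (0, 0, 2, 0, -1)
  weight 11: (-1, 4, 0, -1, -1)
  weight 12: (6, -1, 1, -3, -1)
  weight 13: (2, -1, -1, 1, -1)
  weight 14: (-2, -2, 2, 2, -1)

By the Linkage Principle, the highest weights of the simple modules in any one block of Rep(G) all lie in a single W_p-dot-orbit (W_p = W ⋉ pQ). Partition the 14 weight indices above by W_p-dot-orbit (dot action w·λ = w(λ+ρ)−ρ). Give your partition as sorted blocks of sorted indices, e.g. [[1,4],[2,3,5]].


Root system D_5: the 5×5 matrix C matches after relabeling.

λ_j+ρ reflected into Ā_7 (⟨·,θ^∨⟩≤7); 5-tuples as given:

  λ_1+ρ ↦ (3, 0, 0, 2, 0) · λ_2+ρ ↦ (0, 5, 1, 0, 0) · λ_3+ρ ↦ (1, 1, 0, 1, 1) · λ_4+ρ ↦ (0, 5, 1, 0, 0) · λ_5+ρ ↦ (3, 0, 0, 2, 0) · λ_6+ρ ↦ (1, 1, 3, 1, 0) · λ_7+ρ ↦ (1, 1, 3, 1, 0) · λ_8+ρ ↦ (1, 1, 0, 1, 1) · λ_9+ρ ↦ (1, 1, 3, 1, 0) · λ_10+ρ ↦ (1, 1, 3, 1, 0) · λ_11+ρ ↦ (0, 5, 1, 0, 0) · λ_12+ρ ↦ (3, 0, 0, 2, 0) · λ_13+ρ ↦ (3, 0, 0, 2, 0) · λ_14+ρ ↦ (1, 1, 3, 1, 0)

Grouping the 14 weights by Ā_7-representative: 4 linkage classes.

[[1, 5, 12, 13], [2, 4, 11], [3, 8], [6, 7, 9, 10, 14]]


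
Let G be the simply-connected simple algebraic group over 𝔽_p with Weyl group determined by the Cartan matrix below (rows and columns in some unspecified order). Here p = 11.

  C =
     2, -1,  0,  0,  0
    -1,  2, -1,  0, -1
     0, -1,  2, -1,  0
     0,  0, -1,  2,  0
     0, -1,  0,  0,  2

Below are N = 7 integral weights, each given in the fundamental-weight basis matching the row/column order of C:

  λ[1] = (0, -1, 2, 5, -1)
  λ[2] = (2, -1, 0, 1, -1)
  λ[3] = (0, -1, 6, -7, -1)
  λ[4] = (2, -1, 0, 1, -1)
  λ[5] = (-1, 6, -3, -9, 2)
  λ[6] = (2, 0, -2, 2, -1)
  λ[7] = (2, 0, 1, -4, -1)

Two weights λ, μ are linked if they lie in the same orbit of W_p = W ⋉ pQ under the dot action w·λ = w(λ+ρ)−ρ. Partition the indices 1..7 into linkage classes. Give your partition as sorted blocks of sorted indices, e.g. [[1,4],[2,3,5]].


Dynkin diagram of C (from the 8 off-diagonal −1 entries): D_5.

Folding the 7 weights λ_j+ρ into Ā_11 (reps in the given 5-coord order):

  λ_1+ρ ↦ (1, 0, 1, 6, 0)
  λ_2+ρ ↦ (3, 0, 1, 2, 0)
  λ_3+ρ ↦ (1, 0, 1, 6, 0)
  λ_4+ρ ↦ (3, 0, 1, 2, 0)
  λ_5+ρ ↦ (3, 0, 1, 2, 0)
  λ_6+ρ ↦ (3, 0, 1, 2, 0)
  λ_7+ρ ↦ (3, 0, 1, 2, 0)

The 7 indices split into 2 linkage classes (same alcove rep ⇔ same W_11-dot-orbit):

[[1, 3], [2, 4, 5, 6, 7]]


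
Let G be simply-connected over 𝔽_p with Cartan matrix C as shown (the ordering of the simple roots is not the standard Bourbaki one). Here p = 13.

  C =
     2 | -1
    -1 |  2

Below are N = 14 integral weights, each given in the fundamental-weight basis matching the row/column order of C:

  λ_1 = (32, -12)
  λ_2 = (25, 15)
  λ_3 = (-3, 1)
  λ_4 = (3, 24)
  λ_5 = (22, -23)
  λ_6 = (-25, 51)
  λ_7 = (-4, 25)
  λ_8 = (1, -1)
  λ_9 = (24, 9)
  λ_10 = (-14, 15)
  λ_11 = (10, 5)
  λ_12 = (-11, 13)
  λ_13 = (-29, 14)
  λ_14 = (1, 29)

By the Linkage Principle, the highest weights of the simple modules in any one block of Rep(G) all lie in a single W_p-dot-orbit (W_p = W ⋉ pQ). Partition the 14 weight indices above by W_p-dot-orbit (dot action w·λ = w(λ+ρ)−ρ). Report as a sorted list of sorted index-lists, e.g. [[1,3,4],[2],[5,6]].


C ↔ A_2 under row/col permutation; |W(A_2)| = 6.

W_13-reps of the 14 weights in Ā_13 (same 2-coord order as C):

    λ_1+ρ ↦ (7, 2)
    λ_2+ρ ↦ (10, 0)
    λ_3+ρ ↦ (2, 0)
    λ_4+ρ ↦ (9, 3)
    λ_5+ρ ↦ (9, 3)
    λ_6+ρ ↦ (2, 0)
    λ_7+ρ ↦ (10, 0)
    λ_8+ρ ↦ (2, 0)
    λ_9+ρ ↦ (9, 3)
    λ_10+ρ ↦ (10, 0)
    λ_11+ρ ↦ (7, 2)
    λ_12+ρ ↦ (9, 3)
    λ_13+ρ ↦ (2, 0)
    λ_14+ρ ↦ (7, 2)

4 distinct reps among the 14 weights ⇒ 4 W_13-linkage classes:

[[1, 11, 14], [2, 7, 10], [3, 6, 8, 13], [4, 5, 9, 12]]


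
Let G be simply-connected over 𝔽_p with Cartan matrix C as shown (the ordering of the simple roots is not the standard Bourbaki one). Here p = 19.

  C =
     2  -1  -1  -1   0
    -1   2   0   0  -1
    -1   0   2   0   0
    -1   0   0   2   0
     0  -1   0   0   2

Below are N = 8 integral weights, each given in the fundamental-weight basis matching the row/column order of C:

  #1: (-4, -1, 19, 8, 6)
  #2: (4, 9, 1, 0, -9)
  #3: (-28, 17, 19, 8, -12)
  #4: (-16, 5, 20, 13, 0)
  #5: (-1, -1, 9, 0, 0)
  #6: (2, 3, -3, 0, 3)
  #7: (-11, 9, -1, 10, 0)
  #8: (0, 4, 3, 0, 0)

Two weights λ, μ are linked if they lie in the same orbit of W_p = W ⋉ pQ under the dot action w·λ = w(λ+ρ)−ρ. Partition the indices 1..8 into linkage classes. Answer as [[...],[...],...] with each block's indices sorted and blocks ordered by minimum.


Cartan matrix: type D_5 (|W|=1920); un-permuting the 5 rows.

Each λ_j+ρ reduced to Ā_19; 5-tuples below use C's row order:

  1: (1, 2, 5, 4, 0)
  2: (1, 4, 2, 1, 4)
  3: (0, 0, 10, 1, 1)
  4: (1, 5, 4, 1, 1)
  5: (0, 0, 10, 1, 1)
  6: (1, 4, 2, 1, 4)
  7: (0, 0, 10, 1, 1)
  8: (1, 5, 4, 1, 1)

Grouping the 8 weights by Ā_19-representative: 4 linkage classes.

[[1], [2, 6], [3, 5, 7], [4, 8]]


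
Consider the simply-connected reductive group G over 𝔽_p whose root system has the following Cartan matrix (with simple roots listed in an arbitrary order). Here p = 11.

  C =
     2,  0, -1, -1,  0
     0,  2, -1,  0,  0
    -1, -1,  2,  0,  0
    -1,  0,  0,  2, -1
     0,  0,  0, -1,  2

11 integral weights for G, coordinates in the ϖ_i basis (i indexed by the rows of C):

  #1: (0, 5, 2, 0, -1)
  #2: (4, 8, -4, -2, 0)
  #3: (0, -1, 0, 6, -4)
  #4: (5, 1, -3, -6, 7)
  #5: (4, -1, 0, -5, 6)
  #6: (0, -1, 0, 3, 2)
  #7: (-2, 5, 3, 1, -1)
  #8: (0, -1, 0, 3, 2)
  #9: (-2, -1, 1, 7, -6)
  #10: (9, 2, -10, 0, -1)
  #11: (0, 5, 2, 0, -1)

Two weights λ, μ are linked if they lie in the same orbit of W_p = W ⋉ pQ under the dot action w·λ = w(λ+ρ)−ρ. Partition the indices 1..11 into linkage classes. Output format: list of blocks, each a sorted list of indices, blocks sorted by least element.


Root system A_5: the 5×5 matrix C matches after relabeling.

λ_j+ρ reflected into Ā_11 (⟨·,θ^∨⟩≤11); 5-tuples as given:

  1: (1, 6, 3, 1, 0) · 2: (1, 6, 3, 1, 0) · 3: (1, 0, 1, 4, 3) · 4: (1, 0, 1, 4, 3) · 5: (1, 0, 1, 4, 3) · 6: (1, 0, 1, 4, 3) · 7: (1, 6, 3, 1, 0) · 8: (1, 0, 1, 4, 3) · 9: (1, 0, 1, 2, 5) · 10: (1, 6, 3, 1, 0) · 11: (1, 6, 3, 1, 0)

Grouping the 11 weights by Ā_11-representative: 3 linkage classes.

[[1, 2, 7, 10, 11], [3, 4, 5, 6, 8], [9]]


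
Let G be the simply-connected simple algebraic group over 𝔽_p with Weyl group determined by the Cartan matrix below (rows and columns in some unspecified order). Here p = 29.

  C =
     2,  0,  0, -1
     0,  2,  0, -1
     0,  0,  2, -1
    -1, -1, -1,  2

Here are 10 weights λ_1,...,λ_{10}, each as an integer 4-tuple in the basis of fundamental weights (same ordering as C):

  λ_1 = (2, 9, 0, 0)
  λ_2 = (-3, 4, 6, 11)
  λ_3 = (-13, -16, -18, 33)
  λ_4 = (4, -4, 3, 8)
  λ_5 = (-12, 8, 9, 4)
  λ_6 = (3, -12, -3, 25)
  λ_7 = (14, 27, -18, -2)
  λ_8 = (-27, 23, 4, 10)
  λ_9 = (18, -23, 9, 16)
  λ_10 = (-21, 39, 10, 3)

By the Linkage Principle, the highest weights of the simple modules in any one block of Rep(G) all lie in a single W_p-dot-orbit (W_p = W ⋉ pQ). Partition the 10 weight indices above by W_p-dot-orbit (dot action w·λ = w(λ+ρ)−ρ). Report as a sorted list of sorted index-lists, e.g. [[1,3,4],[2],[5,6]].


C ↔ D_4 under row/col permutation; |W(D_4)| = 192.

Alcove-folded reps (p=29, 10 weights, presented ϖ-order):

    1: (3, 10, 1, 1)
    2: (2, 5, 7, 5)
    3: (2, 5, 7, 5)
    4: (5, 3, 4, 6)
    5: (5, 3, 4, 6)
    6: (3, 10, 1, 1)
    7: (3, 10, 1, 1)
    8: (5, 3, 4, 6)
    9: (2, 5, 7, 5)
    10: (5, 3, 4, 6)

The 10 indices split into 3 linkage classes (same alcove rep ⇔ same W_29-dot-orbit):

[[1, 6, 7], [2, 3, 9], [4, 5, 8, 10]]


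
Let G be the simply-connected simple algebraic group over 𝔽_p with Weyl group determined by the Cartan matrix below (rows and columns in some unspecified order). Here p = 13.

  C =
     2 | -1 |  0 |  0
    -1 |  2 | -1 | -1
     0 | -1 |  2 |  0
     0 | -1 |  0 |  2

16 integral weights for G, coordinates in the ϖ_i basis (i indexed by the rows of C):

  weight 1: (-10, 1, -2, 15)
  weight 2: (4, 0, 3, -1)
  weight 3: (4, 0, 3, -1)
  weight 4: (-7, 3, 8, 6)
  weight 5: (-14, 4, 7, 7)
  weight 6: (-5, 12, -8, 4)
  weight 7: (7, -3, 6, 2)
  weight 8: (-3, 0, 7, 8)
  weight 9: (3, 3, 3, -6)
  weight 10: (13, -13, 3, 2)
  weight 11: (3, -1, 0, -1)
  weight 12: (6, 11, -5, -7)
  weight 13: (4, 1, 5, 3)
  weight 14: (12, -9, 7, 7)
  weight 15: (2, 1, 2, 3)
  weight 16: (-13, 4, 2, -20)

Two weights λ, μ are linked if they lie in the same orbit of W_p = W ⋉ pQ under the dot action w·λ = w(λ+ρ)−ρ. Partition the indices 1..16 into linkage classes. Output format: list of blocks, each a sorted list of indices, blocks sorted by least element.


Cartan matrix: type D_4 (|W|=192); un-permuting the 4 rows.

λ_j+ρ reflected into Ā_13 (⟨·,θ^∨⟩≤13); 4-tuples as given:

  1: (3, 1, 3, 4) · 2: (5, 1, 4, 0) · 3: (5, 1, 4, 0) · 4: (1, 4, 2, 0) · 5: (5, 0, 0, 0) · 6: (1, 4, 2, 0) · 7: (5, 1, 4, 0) · 8: (3, 1, 3, 4) · 9: (3, 1, 3, 4) · 10: (3, 1, 3, 4) · 11: (4, 0, 1, 0) · 12: (1, 4, 2, 0) · 13: (1, 4, 2, 0) · 14: (5, 0, 0, 0) · 15: (3, 1, 3, 4) · 16: (5, 1, 4, 0)

The 16 indices split into 5 linkage classes (same alcove rep ⇔ same W_13-dot-orbit):

[[1, 8, 9, 10, 15], [2, 3, 7, 16], [4, 6, 12, 13], [5, 14], [11]]


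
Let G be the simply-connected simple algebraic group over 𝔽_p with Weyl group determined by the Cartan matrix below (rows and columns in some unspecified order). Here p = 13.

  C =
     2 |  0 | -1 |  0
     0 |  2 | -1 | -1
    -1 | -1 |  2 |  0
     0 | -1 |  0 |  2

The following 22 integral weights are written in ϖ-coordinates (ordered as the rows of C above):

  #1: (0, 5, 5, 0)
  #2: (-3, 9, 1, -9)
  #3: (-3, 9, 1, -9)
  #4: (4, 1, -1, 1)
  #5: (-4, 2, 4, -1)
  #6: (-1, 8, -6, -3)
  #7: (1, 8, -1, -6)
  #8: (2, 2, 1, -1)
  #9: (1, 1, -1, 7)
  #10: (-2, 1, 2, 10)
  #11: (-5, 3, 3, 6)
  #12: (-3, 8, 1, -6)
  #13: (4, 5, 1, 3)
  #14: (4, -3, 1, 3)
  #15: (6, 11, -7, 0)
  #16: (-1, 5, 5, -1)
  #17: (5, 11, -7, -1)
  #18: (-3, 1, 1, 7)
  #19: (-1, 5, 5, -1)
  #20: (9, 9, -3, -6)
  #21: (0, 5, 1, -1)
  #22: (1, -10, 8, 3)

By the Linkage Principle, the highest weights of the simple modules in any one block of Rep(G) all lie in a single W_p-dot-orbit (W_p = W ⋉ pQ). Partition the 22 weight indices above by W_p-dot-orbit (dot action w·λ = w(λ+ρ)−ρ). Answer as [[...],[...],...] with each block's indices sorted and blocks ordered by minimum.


Dynkin diagram of C (from the 6 off-diagonal −1 entries): A_4.

Alcove-folded reps (p=13, 22 weights, presented ϖ-order):

  1: (0, 6, 6, 0)
  2: (2, 2, 0, 8)
  3: (2, 2, 0, 8)
  4: (5, 2, 0, 2)
  5: (3, 3, 2, 0)
  6: (5, 2, 0, 2)
  7: (2, 4, 0, 5)
  8: (3, 3, 2, 0)
  9: (2, 2, 0, 8)
  10: (2, 2, 0, 8)
  11: (2, 4, 0, 5)
  12: (2, 4, 0, 5)
  13: (1, 6, 2, 0)
  14: (5, 2, 0, 2)
  15: (0, 6, 6, 0)
  16: (0, 6, 6, 0)
  17: (0, 6, 6, 0)
  18: (2, 2, 0, 8)
  19: (0, 6, 6, 0)
  20: (3, 3, 2, 0)
  21: (1, 6, 2, 0)
  22: (2, 4, 0, 5)

Linkage partition of the 22 weights (6 classes, p=13):

[[1, 15, 16, 17, 19], [2, 3, 9, 10, 18], [4, 6, 14], [5, 8, 20], [7, 11, 12, 22], [13, 21]]
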